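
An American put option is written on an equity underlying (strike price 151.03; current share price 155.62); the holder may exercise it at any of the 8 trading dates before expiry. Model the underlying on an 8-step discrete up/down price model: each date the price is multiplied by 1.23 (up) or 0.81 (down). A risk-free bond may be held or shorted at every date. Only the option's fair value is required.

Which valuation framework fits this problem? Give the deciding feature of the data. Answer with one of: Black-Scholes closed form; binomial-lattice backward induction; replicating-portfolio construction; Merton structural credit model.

framework: binomial-lattice backward induction

Key observation: the exercise right at every one of the 8 steps is what matters: each node needs max(151.03 − S, continuation), which only the stepwise tree valuation starting from spot 155.62 delivers.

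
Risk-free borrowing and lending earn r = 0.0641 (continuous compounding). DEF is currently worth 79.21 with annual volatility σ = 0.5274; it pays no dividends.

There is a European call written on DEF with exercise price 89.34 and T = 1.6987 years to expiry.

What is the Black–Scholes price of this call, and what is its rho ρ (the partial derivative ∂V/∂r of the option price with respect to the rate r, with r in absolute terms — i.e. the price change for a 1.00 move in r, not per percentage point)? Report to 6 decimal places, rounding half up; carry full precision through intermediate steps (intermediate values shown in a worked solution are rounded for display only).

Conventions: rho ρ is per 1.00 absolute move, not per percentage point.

price = 20.970406
ρ = 48.900819

σ√T = 0.5274·√1.6987 = 0.687382
d₁ = (ln(S/K) + (r+σ²/2)T) / (σ√T) = (ln(79.21/89.34) + (0.0641+0.5274²/2)·1.6987) / 0.687382 = (-0.120347 + 0.345134) / 0.687382 = 0.327019
d₂ = d₁ − σ√T = 0.327019 − 0.687382 = -0.360363
e^{−rT} = 0.896832
N(d₁) = 0.628173,  N(d₂) = 0.359288
Call price V = S·N(d₁) − K·e^{−rT}·N(d₂) = 49.757608 − 28.787202 = 20.970406
ρ = K·T·e^{−rT}·N(d₂) = 48.900819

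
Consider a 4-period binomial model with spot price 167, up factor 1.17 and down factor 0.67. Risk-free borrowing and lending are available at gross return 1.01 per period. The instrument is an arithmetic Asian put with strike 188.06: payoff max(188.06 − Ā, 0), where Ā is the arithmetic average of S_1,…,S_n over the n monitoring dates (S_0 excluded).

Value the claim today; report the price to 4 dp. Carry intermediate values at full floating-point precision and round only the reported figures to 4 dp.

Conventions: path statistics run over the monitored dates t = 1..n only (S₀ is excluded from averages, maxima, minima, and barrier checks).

With p* = (R−d)/(u−d) = 0.6800, sum probability × payoff across the paths and divide by R^4.
Enumerate all 2^4 = 16 price paths (U = up ×1.17, D = down ×0.67); each path with k up-moves has probability p*^k·(1−p*)^(4−k).
DDDD: Ā=67.6840, payoff=120.3760, prob=0.010486
UDDD: Ā=118.1945, payoff=69.8655, prob=0.022282
DUDD: Ā=97.3195, payoff=90.7405, prob=0.022282
UUDD: Ā=169.9460, payoff=18.1140, prob=0.047350
DDUD: Ā=83.3332, payoff=104.7268, prob=0.022282
UDUD: Ā=145.5222, payoff=42.5378, prob=0.047350
DUUD: Ā=124.6472, payoff=63.4128, prob=0.047350
UUUD: Ā=217.6675, payoff=0.0000, prob=0.100618
DDDU: Ā=73.9625, payoff=114.0975, prob=0.022282
UDDU: Ā=129.1583, payoff=58.9017, prob=0.047350
DUDU: Ā=108.2833, payoff=79.7767, prob=0.047350
UUDU: Ā=189.0917, payoff=0.0000, prob=0.100618
DDUU: Ā=94.2971, payoff=93.7629, prob=0.047350
UDUU: Ā=164.6680, payoff=23.3920, prob=0.100618
DUUU: Ā=143.7930, payoff=44.2670, prob=0.100618
UUUU: Ā=251.1012, payoff=0.0000, prob=0.213814
Price = Σ prob·payoff / R^4 = 33.404990 / 1.040604 = 32.1015

price = 32.1015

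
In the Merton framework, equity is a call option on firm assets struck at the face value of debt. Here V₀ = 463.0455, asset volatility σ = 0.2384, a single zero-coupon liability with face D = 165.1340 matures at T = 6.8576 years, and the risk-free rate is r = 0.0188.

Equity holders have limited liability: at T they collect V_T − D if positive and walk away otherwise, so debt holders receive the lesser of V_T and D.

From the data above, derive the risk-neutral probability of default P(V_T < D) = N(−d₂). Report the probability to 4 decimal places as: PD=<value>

Apply the equity-as-call identities (strike 165.1340, horizon 6.8576 years):
d₁ = [ln(V₀/D) + (r + σ²/2)T] / (σ√T)
   = [ln(463.0455/165.1340) + (0.0188 + 0.5·0.2384²)·6.8576] / (0.2384·√6.8576)
   = [1.031068 + 0.323797] / 0.624299 = 2.170220
d₂ = d₁ − σ√T = 2.170220 − 0.624299 = 1.545922
risk-neutral PD = N(−d₂) = N(-1.545922) = 0.061062

PD=0.0611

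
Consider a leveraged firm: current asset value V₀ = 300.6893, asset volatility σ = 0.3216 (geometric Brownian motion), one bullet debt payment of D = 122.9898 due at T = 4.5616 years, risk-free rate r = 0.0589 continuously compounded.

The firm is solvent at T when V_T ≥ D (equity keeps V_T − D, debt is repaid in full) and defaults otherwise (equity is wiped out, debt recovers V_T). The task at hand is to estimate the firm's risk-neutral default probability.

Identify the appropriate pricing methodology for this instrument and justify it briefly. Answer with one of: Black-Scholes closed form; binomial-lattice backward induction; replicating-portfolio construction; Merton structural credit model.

framework: Merton structural credit model

Key observation: the question is about default risk generated by asset-value dynamics against a debt face of 122.9898 — the structural framework prices exactly that.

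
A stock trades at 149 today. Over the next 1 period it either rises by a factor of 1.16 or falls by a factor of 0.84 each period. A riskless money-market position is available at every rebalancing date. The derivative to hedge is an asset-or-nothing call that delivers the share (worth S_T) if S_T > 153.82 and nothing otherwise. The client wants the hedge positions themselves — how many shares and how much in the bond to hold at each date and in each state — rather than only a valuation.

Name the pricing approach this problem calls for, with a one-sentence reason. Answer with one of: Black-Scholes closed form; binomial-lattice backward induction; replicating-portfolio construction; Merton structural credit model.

framework: replicating-portfolio construction

Key observation: a price alone would not answer the question — the per-node share/bond construction on the spot-149, 1.16/0.84 tree is required, and only the replicating-portfolio method yields it.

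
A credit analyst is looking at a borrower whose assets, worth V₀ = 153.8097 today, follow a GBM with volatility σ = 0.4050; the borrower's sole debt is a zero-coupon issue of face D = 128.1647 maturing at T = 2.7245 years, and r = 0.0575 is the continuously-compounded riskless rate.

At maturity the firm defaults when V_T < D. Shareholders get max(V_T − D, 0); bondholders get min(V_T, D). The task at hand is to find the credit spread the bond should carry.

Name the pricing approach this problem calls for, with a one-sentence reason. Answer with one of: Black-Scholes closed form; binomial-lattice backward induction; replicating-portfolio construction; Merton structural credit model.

framework: Merton structural credit model

Key observation: with the firm-asset dynamics (V₀ = 153.8097) and a single zero-coupon liability of face 128.1647 given, debt value, spread, and default probability all derive from the option view of the balance sheet.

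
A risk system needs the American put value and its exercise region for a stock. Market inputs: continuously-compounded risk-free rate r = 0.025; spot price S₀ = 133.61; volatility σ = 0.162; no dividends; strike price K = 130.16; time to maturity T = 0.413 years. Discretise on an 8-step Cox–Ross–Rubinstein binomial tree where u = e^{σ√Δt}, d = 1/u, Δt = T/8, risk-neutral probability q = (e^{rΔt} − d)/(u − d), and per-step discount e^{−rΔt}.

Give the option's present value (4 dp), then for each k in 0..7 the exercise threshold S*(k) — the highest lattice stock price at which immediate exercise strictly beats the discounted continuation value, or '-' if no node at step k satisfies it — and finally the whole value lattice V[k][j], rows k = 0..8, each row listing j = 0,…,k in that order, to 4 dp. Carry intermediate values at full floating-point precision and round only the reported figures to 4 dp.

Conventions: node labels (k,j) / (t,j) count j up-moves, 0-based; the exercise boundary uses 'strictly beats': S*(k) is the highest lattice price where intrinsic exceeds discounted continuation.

price = 3.5727
boundary = - - - - 115.3178 111.1504 115.3178 119.6416
tree:
3.5727
5.3616 1.8516
7.8086 3.0084 0.7374
10.9830 4.7583 1.3236 0.1722
14.8422 7.2783 2.3330 0.3507 0.0000
19.0096 10.6735 4.0129 0.7142 0.0000 0.0000
23.0265 14.8422 6.6687 1.4545 0.0000 0.0000 0.0000
26.8982 19.0096 10.5184 2.9622 0.0000 0.0000 0.0000 0.0000
30.6300 23.0265 14.8422 6.0326 0.0000 0.0000 0.0000 0.0000 0.0000

Δt=0.05162  u=1.03749  d=0.96386  q=0.50834  discount=0.99871
step 8 (expiry): payoffs max(K−S,0) = 30.6300 23.0265 14.8422 6.0326 0.0000 0.0000 0.0000 0.0000 0.0000
step 7: (k=7,j=0): S=103.2618, K−S=26.8982, hold=26.7303 ⇒ V=26.8982 exercise | (k=7,j=1): S=111.1504, K−S=19.0096, hold=18.8418 ⇒ V=19.0096 exercise | (k=7,j=2): S=119.6416, K−S=10.5184, hold=10.3505 ⇒ V=10.5184 exercise | (k=7,j=3): S=128.7815, K−S=1.3785, hold=2.9622 ⇒ V=2.9622 continue | (k=7,j=4): S=138.6196, K−S=0.0000, hold=0.0000 ⇒ V=0.0000 continue | (k=7,j=5): S=149.2093, K−S=0.0000, hold=0.0000 ⇒ V=0.0000 continue | (k=7,j=6): S=160.6080, K−S=0.0000, hold=0.0000 ⇒ V=0.0000 continue | (k=7,j=7): S=172.8774, K−S=0.0000, hold=0.0000 ⇒ V=0.0000 continue  boundary S*=119.6416
step 6: (k=6,j=0): S=107.1335, K−S=23.0265, hold=22.8586 ⇒ V=23.0265 exercise | (k=6,j=1): S=115.3178, K−S=14.8422, hold=14.6743 ⇒ V=14.8422 exercise | (k=6,j=2): S=124.1274, K−S=6.0326, hold=6.6687 ⇒ V=6.6687 continue | (k=6,j=3): S=133.6100, K−S=0.0000, hold=1.4545 ⇒ V=1.4545 continue | (k=6,j=4): S=143.8170, K−S=0.0000, hold=0.0000 ⇒ V=0.0000 continue | (k=6,j=5): S=154.8037, K−S=0.0000, hold=0.0000 ⇒ V=0.0000 continue | (k=6,j=6): S=166.6298, K−S=0.0000, hold=0.0000 ⇒ V=0.0000 continue  boundary S*=115.3178
step 5: (k=5,j=0): S=111.1504, K−S=19.0096, hold=18.8418 ⇒ V=19.0096 exercise | (k=5,j=1): S=119.6416, K−S=10.5184, hold=10.6735 ⇒ V=10.6735 continue | (k=5,j=2): S=128.7815, K−S=1.3785, hold=4.0129 ⇒ V=4.0129 continue | (k=5,j=3): S=138.6196, K−S=0.0000, hold=0.7142 ⇒ V=0.7142 continue | (k=5,j=4): S=149.2093, K−S=0.0000, hold=0.0000 ⇒ V=0.0000 continue | (k=5,j=5): S=160.6080, K−S=0.0000, hold=0.0000 ⇒ V=0.0000 continue  boundary S*=111.1504
step 4: (k=4,j=0): S=115.3178, K−S=14.8422, hold=14.7530 ⇒ V=14.8422 exercise | (k=4,j=1): S=124.1274, K−S=6.0326, hold=7.2783 ⇒ V=7.2783 continue | (k=4,j=2): S=133.6100, K−S=0.0000, hold=2.3330 ⇒ V=2.3330 continue | (k=4,j=3): S=143.8170, K−S=0.0000, hold=0.3507 ⇒ V=0.3507 continue | (k=4,j=4): S=154.8037, K−S=0.0000, hold=0.0000 ⇒ V=0.0000 continue  boundary S*=115.3178
step 3: (k=3,j=0): S=119.6416, K−S=10.5184, hold=10.9830 ⇒ V=10.9830 continue | (k=3,j=1): S=128.7815, K−S=1.3785, hold=4.7583 ⇒ V=4.7583 continue | (k=3,j=2): S=138.6196, K−S=0.0000, hold=1.3236 ⇒ V=1.3236 continue | (k=3,j=3): S=149.2093, K−S=0.0000, hold=0.1722 ⇒ V=0.1722 continue  boundary S*=-
step 2: (k=2,j=0): S=124.1274, K−S=6.0326, hold=7.8086 ⇒ V=7.8086 continue | (k=2,j=1): S=133.6100, K−S=0.0000, hold=3.0084 ⇒ V=3.0084 continue | (k=2,j=2): S=143.8170, K−S=0.0000, hold=0.7374 ⇒ V=0.7374 continue  boundary S*=-
step 1: (k=1,j=0): S=128.7815, K−S=1.3785, hold=5.3616 ⇒ V=5.3616 continue | (k=1,j=1): S=138.6196, K−S=0.0000, hold=1.8516 ⇒ V=1.8516 continue  boundary S*=-
step 0: (k=0,j=0): S=133.6100, K−S=0.0000, hold=3.5727 ⇒ V=3.5727 continue  boundary S*=-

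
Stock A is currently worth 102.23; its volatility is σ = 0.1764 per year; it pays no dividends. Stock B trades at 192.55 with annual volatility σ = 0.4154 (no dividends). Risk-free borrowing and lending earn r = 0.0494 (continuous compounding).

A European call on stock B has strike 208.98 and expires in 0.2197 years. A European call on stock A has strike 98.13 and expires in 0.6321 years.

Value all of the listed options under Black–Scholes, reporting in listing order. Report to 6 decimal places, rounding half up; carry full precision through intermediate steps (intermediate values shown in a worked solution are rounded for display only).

[stock B call K=208.98]
σ√T = 0.4154·√0.2197 = 0.194707
d₁ = (ln(S/K) + (r+σ²/2)T) / (σ√T) = (ln(192.55/208.98) + (0.0494+0.4154²/2)·0.2197) / 0.194707 = (-0.081883 + 0.029809) / 0.194707 = -0.267449
d₂ = d₁ − σ√T = -0.267449 − 0.194707 = -0.462156
e^{−rT} = 0.989206
N(d₁) = 0.394562,  N(d₂) = 0.321985
price = S·N(d₁) − K·e^{−rT}·N(d₂) = 75.972892 − 66.562055 = 9.410837
[stock A call K=98.13]
σ√T = 0.1764·√0.6321 = 0.140246
d₁ = (ln(S/K) + (r+σ²/2)T) / (σ√T) = (ln(102.23/98.13) + (0.0494+0.1764²/2)·0.6321) / 0.140246 = (0.040932 + 0.041060) / 0.140246 = 0.584631
d₂ = d₁ − σ√T = 0.584631 − 0.140246 = 0.444384
e^{−rT} = 0.969257
N(d₁) = 0.720602,  N(d₂) = 0.671618
price = S·N(d₁) − K·e^{−rT}·N(d₂) = 73.667139 − 63.879679 = 9.787459

price(stock B call K=208.98) = 9.410837
price(stock A call K=98.13) = 9.787459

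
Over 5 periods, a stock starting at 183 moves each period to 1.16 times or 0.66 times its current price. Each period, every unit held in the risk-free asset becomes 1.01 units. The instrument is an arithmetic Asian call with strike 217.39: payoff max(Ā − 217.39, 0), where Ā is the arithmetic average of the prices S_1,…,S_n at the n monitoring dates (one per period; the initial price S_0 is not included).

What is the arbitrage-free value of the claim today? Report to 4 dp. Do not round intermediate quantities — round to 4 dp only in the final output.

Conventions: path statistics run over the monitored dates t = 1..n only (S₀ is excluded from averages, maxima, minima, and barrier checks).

Set p* = 0.7000 (from d < R < u); the path-dependent value is the discounted p*-expectation over all price paths.
Enumerate all 2^5 = 32 price paths (U = up ×1.16, D = down ×0.66); each path with k up-moves has probability p*^k·(1−p*)^(5−k).
DDDDD: Ā=62.1496, payoff=0.0000, prob=0.002430
UDDDD: Ā=109.2326, payoff=0.0000, prob=0.005670
DUDDD: Ā=90.9326, payoff=0.0000, prob=0.005670
UUDDD: Ā=159.8210, payoff=0.0000, prob=0.013230
DDUDD: Ā=78.8546, payoff=0.0000, prob=0.005670
UDUDD: Ā=138.5930, payoff=0.0000, prob=0.013230
DUUDD: Ā=120.2930, payoff=0.0000, prob=0.013230
UUUDD: Ā=211.4241, payoff=0.0000, prob=0.030870
DDDUD: Ā=70.8832, payoff=0.0000, prob=0.005670
UDDUD: Ā=124.5825, payoff=0.0000, prob=0.013230
DUDUD: Ā=106.2825, payoff=0.0000, prob=0.013230
UUDUD: Ā=186.7996, payoff=0.0000, prob=0.030870
DDUUD: Ā=94.2045, payoff=0.0000, prob=0.013230
UDUUD: Ā=165.5716, payoff=0.0000, prob=0.030870
DUUUD: Ā=147.2716, payoff=0.0000, prob=0.030870
UUUUD: Ā=258.8410, payoff=41.4510, prob=0.072030
DDDDU: Ā=65.6220, payoff=0.0000, prob=0.005670
UDDDU: Ā=115.3356, payoff=0.0000, prob=0.013230
DUDDU: Ā=97.0356, payoff=0.0000, prob=0.013230
UUDDU: Ā=170.5474, payoff=0.0000, prob=0.030870
DDUDU: Ā=84.9576, payoff=0.0000, prob=0.013230
UDUDU: Ā=149.3194, payoff=0.0000, prob=0.030870
DUUDU: Ā=131.0194, payoff=0.0000, prob=0.030870
UUUDU: Ā=230.2766, payoff=12.8866, prob=0.072030
DDDUU: Ā=76.9861, payoff=0.0000, prob=0.013230
UDDUU: Ā=135.3089, payoff=0.0000, prob=0.030870
DUDUU: Ā=117.0089, payoff=0.0000, prob=0.030870
UUDUU: Ā=205.6521, payoff=0.0000, prob=0.072030
DDUUU: Ā=104.9309, payoff=0.0000, prob=0.030870
UDUUU: Ā=184.4241, payoff=0.0000, prob=0.072030
DUUUU: Ā=166.1241, payoff=0.0000, prob=0.072030
UUUUU: Ā=291.9757, payoff=74.5857, prob=0.168070
Price = Σ prob·payoff / R^5 = 16.449543 / 1.051010 = 15.6512

price = 15.6512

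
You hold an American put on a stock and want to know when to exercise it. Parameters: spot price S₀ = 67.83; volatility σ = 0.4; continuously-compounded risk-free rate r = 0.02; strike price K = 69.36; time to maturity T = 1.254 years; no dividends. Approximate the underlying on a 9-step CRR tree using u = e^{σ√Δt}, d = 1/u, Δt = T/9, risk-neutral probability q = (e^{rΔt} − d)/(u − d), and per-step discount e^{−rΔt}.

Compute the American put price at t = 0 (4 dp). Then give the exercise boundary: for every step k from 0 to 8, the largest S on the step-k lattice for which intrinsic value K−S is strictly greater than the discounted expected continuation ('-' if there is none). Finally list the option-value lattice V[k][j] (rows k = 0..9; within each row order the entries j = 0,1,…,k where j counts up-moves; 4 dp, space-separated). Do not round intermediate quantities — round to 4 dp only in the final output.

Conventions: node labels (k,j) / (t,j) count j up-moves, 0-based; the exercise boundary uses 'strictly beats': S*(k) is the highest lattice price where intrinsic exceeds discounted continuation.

Δt=0.13933  u=1.16103  d=0.86130  q=0.47205  discount=0.99722
step 9 (expiry): payoffs max(K−S,0) = 51.6661 45.5087 37.2086 26.0200 10.9379 0.0000 0.0000 0.0000 0.0000 0.0000
step 8: (k=8,j=0): S=20.5432, K−S=48.8168, hold=48.6238 ⇒ V=48.8168 exercise | (k=8,j=1): S=27.6921, K−S=41.6679, hold=41.4749 ⇒ V=41.6679 exercise | (k=8,j=2): S=37.3289, K−S=32.0311, hold=31.8381 ⇒ V=32.0311 exercise | (k=8,j=3): S=50.3191, K−S=19.0409, hold=18.8478 ⇒ V=19.0409 exercise | (k=8,j=4): S=67.8300, K−S=1.5300, hold=5.7585 ⇒ V=5.7585 continue | (k=8,j=5): S=91.4346, K−S=0.0000, hold=0.0000 ⇒ V=0.0000 continue | (k=8,j=6): S=123.2534, K−S=0.0000, hold=0.0000 ⇒ V=0.0000 continue | (k=8,j=7): S=166.1451, K−S=0.0000, hold=0.0000 ⇒ V=0.0000 continue | (k=8,j=8): S=223.9630, K−S=0.0000, hold=0.0000 ⇒ V=0.0000 continue  boundary S*=50.3191
step 7: (k=7,j=0): S=23.8513, K−S=45.5087, hold=45.3157 ⇒ V=45.5087 exercise | (k=7,j=1): S=32.1514, K−S=37.2086, hold=37.0156 ⇒ V=37.2086 exercise | (k=7,j=2): S=43.3400, K−S=26.0200, hold=25.8270 ⇒ V=26.0200 exercise | (k=7,j=3): S=58.4221, K−S=10.9379, hold=12.7354 ⇒ V=12.7354 continue | (k=7,j=4): S=78.7528, K−S=0.0000, hold=3.0318 ⇒ V=3.0318 continue | (k=7,j=5): S=106.1585, K−S=0.0000, hold=0.0000 ⇒ V=0.0000 continue | (k=7,j=6): S=143.1012, K−S=0.0000, hold=0.0000 ⇒ V=0.0000 continue | (k=7,j=7): S=192.8999, K−S=0.0000, hold=0.0000 ⇒ V=0.0000 continue  boundary S*=43.3400
step 6: (k=6,j=0): S=27.6921, K−S=41.6679, hold=41.4749 ⇒ V=41.6679 exercise | (k=6,j=1): S=37.3289, K−S=32.0311, hold=31.8381 ⇒ V=32.0311 exercise | (k=6,j=2): S=50.3191, K−S=19.0409, hold=19.6940 ⇒ V=19.6940 continue | (k=6,j=3): S=67.8300, K−S=1.5300, hold=8.1321 ⇒ V=8.1321 continue | (k=6,j=4): S=91.4346, K−S=0.0000, hold=1.5962 ⇒ V=1.5962 continue | (k=6,j=5): S=123.2534, K−S=0.0000, hold=0.0000 ⇒ V=0.0000 continue | (k=6,j=6): S=166.1451, K−S=0.0000, hold=0.0000 ⇒ V=0.0000 continue  boundary S*=37.3289
step 5: (k=5,j=0): S=32.1514, K−S=37.2086, hold=37.0156 ⇒ V=37.2086 exercise | (k=5,j=1): S=43.3400, K−S=26.0200, hold=26.1344 ⇒ V=26.1344 continue | (k=5,j=2): S=58.4221, K−S=10.9379, hold=14.1966 ⇒ V=14.1966 continue | (k=5,j=3): S=78.7528, K−S=0.0000, hold=5.0327 ⇒ V=5.0327 continue | (k=5,j=4): S=106.1585, K−S=0.0000, hold=0.8403 ⇒ V=0.8403 continue | (k=5,j=5): S=143.1012, K−S=0.0000, hold=0.0000 ⇒ V=0.0000 continue  boundary S*=32.1514
step 4: (k=4,j=0): S=37.3289, K−S=32.0311, hold=31.8920 ⇒ V=32.0311 exercise | (k=4,j=1): S=50.3191, K−S=19.0409, hold=20.4421 ⇒ V=20.4421 continue | (k=4,j=2): S=67.8300, K−S=1.5300, hold=9.8433 ⇒ V=9.8433 continue | (k=4,j=3): S=91.4346, K−S=0.0000, hold=3.0452 ⇒ V=3.0452 continue | (k=4,j=4): S=123.2534, K−S=0.0000, hold=0.4424 ⇒ V=0.4424 continue  boundary S*=37.3289
step 3: (k=3,j=0): S=43.3400, K−S=26.0200, hold=26.4866 ⇒ V=26.4866 continue | (k=3,j=1): S=58.4221, K−S=10.9379, hold=15.3959 ⇒ V=15.3959 continue | (k=3,j=2): S=78.7528, K−S=0.0000, hold=6.6158 ⇒ V=6.6158 continue | (k=3,j=3): S=106.1585, K−S=0.0000, hold=1.8115 ⇒ V=1.8115 continue  boundary S*=-
step 2: (k=2,j=0): S=50.3191, K−S=19.0409, hold=21.1921 ⇒ V=21.1921 continue | (k=2,j=1): S=67.8300, K−S=1.5300, hold=11.2199 ⇒ V=11.2199 continue | (k=2,j=2): S=91.4346, K−S=0.0000, hold=4.3358 ⇒ V=4.3358 continue  boundary S*=-
step 1: (k=1,j=0): S=58.4221, K−S=10.9379, hold=16.4388 ⇒ V=16.4388 continue | (k=1,j=1): S=78.7528, K−S=0.0000, hold=7.9481 ⇒ V=7.9481 continue  boundary S*=-
step 0: (k=0,j=0): S=67.8300, K−S=1.5300, hold=12.3962 ⇒ V=12.3962 continue  boundary S*=-

price = 12.3962
boundary = - - - - 37.3289 32.1514 37.3289 43.3400 50.3191
tree:
12.3962
16.4388 7.9481
21.1921 11.2199 4.3358
26.4866 15.3959 6.6158 1.8115
32.0311 20.4421 9.8433 3.0452 0.4424
37.2086 26.1344 14.1966 5.0327 0.8403 0.0000
41.6679 32.0311 19.6940 8.1321 1.5962 0.0000 0.0000
45.5087 37.2086 26.0200 12.7354 3.0318 0.0000 0.0000 0.0000
48.8168 41.6679 32.0311 19.0409 5.7585 0.0000 0.0000 0.0000 0.0000
51.6661 45.5087 37.2086 26.0200 10.9379 0.0000 0.0000 0.0000 0.0000 0.0000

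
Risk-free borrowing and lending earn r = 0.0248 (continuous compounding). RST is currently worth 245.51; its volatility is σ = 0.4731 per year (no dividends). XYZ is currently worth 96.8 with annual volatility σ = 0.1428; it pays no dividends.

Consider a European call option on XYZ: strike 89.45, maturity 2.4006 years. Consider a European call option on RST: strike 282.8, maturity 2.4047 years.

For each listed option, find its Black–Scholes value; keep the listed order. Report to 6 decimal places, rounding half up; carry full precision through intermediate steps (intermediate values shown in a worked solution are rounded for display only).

[XYZ call K=89.45]
σ√T = 0.1428·√2.4006 = 0.221252
d₁ = (ln(S/K) + (r+σ²/2)T) / (σ√T) = (ln(96.8/89.45) + (0.0248+0.1428²/2)·2.4006) / 0.221252 = (0.078967 + 0.084011) / 0.221252 = 0.736617
d₂ = d₁ − σ√T = 0.736617 − 0.221252 = 0.515365
e^{−rT} = 0.942203
N(d₁) = 0.769322,  N(d₂) = 0.696851
price = S·N(d₁) − K·e^{−rT}·N(d₂) = 74.470413 − 58.730618 = 15.739794
[RST call K=282.8]
σ√T = 0.4731·√2.4047 = 0.733641
d₁ = (ln(S/K) + (r+σ²/2)T) / (σ√T) = (ln(245.51/282.8) + (0.0248+0.4731²/2)·2.4047) / 0.733641 = (-0.141402 + 0.328751) / 0.733641 = 0.255368
d₂ = d₁ − σ√T = 0.255368 − 0.733641 = -0.478272
e^{−rT} = 0.942107
N(d₁) = 0.600781,  N(d₂) = 0.316228
price = S·N(d₁) − K·e^{−rT}·N(d₂) = 147.497670 − 84.251992 = 63.245678

price(XYZ call K=89.45) = 15.739794
price(RST call K=282.8) = 63.245678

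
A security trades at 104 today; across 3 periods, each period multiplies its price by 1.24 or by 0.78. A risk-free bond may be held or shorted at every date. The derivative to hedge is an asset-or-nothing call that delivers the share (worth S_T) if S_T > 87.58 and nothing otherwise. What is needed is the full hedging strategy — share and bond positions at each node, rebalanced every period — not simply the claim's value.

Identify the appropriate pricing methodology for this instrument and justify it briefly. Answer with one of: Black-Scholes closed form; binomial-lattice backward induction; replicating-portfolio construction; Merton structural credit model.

framework: replicating-portfolio construction

Key observation: a price alone would not answer the question — the per-node share/bond construction on the spot-104, 1.24/0.78 tree is required, and only the replicating-portfolio method yields it.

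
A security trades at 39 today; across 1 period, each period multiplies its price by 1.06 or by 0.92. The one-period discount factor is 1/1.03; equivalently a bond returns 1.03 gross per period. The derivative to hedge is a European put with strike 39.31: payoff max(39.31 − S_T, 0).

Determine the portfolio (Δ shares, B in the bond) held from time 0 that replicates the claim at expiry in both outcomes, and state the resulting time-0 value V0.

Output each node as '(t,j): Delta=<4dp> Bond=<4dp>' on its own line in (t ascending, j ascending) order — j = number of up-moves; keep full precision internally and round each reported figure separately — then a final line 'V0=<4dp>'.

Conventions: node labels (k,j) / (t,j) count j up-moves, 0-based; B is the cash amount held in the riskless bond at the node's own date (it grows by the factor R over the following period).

Arbitrage-free pricing uses the up-move probability p* = (R−d)/(u−d) = 0.7857, discounting each step at R = 1.03.
At maturity the claim pays: V(1,0)=3.4300, V(1,1)=0.0000
  t=0,j=0: stock 39.0000 → up 41.3400 (V=0.0000), down 35.8800 (V=3.4300). Price 0.7136; hedge Δ=-0.6282, bond B=25.2136.
As a check, the time-0 holding Δ(0,0)·S0 + B(0,0) comes to 0.7136 — exactly V0.

(0,0): Delta=-0.6282 Bond=25.2136
V0=0.7136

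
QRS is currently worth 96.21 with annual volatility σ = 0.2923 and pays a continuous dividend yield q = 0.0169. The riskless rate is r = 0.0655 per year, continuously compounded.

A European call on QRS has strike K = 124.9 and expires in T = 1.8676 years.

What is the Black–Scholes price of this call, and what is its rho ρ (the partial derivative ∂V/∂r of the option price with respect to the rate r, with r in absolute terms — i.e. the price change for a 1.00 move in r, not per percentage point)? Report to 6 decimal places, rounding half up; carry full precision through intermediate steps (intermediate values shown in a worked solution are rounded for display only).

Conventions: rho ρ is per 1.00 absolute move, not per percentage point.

price = 8.896722
ρ = 54.843602

σ√T = 0.2923·√1.8676 = 0.399458
d₁ = (ln(S/K) + (r−q+σ²/2)T) / (σ√T) = (ln(96.21/124.9) + (0.0655−0.0169+0.2923²/2)·1.8676) / 0.399458 = (-0.260980 + 0.170549) / 0.399458 = -0.226386
d₂ = d₁ − σ√T = -0.226386 − 0.399458 = -0.625843
e^{−rT} = 0.884858
e^{−qT} = 0.968930
N(d₁) = 0.410451,  N(d₂) = 0.265709
Call price V = S·e^{−qT}·N(d₁) − K·e^{−rT}·N(d₂) = 38.262540 − 29.365818 = 8.896722
ρ = K·T·e^{−rT}·N(d₂) = 54.843602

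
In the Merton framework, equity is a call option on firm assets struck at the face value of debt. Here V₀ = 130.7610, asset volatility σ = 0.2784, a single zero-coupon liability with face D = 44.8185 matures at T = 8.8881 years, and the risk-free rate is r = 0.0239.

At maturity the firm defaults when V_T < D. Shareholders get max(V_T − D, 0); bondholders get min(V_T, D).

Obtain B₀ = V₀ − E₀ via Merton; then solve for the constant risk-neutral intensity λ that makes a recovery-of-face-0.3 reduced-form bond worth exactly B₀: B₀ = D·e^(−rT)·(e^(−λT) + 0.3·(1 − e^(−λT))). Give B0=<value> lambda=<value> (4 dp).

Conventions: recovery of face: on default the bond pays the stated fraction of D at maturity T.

Apply the equity-as-call identities (strike 44.8185, horizon 8.8881 years):
d₁ = [ln(V₀/D) + (r + σ²/2)T] / (σ√T)
   = [ln(130.7610/44.8185) + (0.0239 + 0.5·0.2784²)·8.8881] / (0.2784·√8.8881)
   = [1.070750 + 0.556869] / 0.829992 = 1.961006
d₂ = d₁ − σ√T = 1.961006 − 0.829992 = 1.131015
N(d₁) = 0.975061,  N(d₂) = 0.870976,  e^(−rT) = 0.808620
E₀ = V₀·N(d₁) − D·e^(−rT)·N(d₂)
   = 130.7610·0.975061 − 44.8185·0.808620·0.870976 = 95.934771
B₀ = V₀ − E₀ = 130.7610 − 95.934771 = 34.826229
e^(−λT) = (B₀·e^(rT)/D − 0.3)/(1 − 0.3) = (34.8262·1.236674/44.8185 − 0.3)/0.7 = 0.94422454
λ = −ln(0.94422454)/8.8881 = 0.006457

B0=34.8262 lambda=0.0065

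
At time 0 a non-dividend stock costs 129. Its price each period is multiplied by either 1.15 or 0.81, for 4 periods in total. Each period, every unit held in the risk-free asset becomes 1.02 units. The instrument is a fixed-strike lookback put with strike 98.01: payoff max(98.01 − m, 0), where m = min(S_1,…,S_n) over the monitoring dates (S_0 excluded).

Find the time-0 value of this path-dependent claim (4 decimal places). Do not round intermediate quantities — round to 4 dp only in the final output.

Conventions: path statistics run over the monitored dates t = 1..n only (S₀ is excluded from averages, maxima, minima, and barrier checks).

No-arbitrage gives p* = (R−d)/(u−d) = 0.6176: enumerate every path, weight its payoff by its p*-probability, and discount by R^4.
Enumerate all 2^4 = 16 price paths (U = up ×1.15, D = down ×0.81); each path with k up-moves has probability p*^k·(1−p*)^(4−k).
DDDD: m=55.5303, payoff=42.4797, prob=0.021373
UDDD: m=78.8393, payoff=19.1707, prob=0.034525
DUDD: m=78.8393, payoff=19.1707, prob=0.034525
UUDD: m=111.9323, payoff=0.0000, prob=0.055771
DDUD: m=78.8393, payoff=19.1707, prob=0.034525
UDUD: m=111.9323, payoff=0.0000, prob=0.055771
DUUD: m=104.4900, payoff=0.0000, prob=0.055771
UUUD: m=148.3500, payoff=0.0000, prob=0.090092
DDDU: m=68.5559, payoff=29.4541, prob=0.034525
UDDU: m=97.3324, payoff=0.6776, prob=0.055771
DUDU: m=97.3324, payoff=0.6776, prob=0.055771
UUDU: m=138.1880, payoff=0.0000, prob=0.090092
DDUU: m=84.6369, payoff=13.3731, prob=0.055771
UDUU: m=120.1635, payoff=0.0000, prob=0.090092
DUUU: m=104.4900, payoff=0.0000, prob=0.090092
UUUU: m=148.3500, payoff=0.0000, prob=0.145533
Price = Σ prob·payoff / R^4 = 4.731825 / 1.082432 = 4.3715

price = 4.3715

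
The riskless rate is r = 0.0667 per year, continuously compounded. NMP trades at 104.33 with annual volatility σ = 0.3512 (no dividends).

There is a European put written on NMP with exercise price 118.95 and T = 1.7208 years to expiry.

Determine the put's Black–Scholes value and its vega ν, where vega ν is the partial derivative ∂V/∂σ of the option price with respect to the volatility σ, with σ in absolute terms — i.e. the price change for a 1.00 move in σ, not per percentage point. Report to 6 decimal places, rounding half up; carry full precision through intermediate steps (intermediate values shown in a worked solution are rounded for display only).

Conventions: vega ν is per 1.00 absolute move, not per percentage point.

price = 20.036431
ν = 53.572546

σ√T = 0.3512·√1.7208 = 0.460702
d₁ = (ln(S/K) + (r+σ²/2)T) / (σ√T) = (ln(104.33/118.95) + (0.0667+0.3512²/2)·1.7208) / 0.460702 = (-0.131144 + 0.220900) / 0.460702 = 0.194825
d₂ = d₁ − σ√T = 0.194825 − 0.460702 = -0.265877
e^{−rT} = 0.891565
N(−d₁) = 0.422765,  N(−d₂) = 0.604833
Put price V = K·e^{−rT}·N(−d₂) − S·N(−d₁) = 64.143513 − 44.107082 = 20.036431
φ(d₁) = (1/√(2π))·e^{−d₁²/2} = 0.391442
ν = S·φ(d₁)·√T = 53.572546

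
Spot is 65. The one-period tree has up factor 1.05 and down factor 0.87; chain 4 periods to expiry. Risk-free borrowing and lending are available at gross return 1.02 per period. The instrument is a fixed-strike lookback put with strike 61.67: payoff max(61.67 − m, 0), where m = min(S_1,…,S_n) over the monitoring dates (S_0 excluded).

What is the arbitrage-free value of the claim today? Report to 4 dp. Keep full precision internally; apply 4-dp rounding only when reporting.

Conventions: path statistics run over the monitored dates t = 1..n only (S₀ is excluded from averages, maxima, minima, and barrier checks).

Under the martingale measure an up-move has probability p* = 0.8333; value the claim as the probability-weighted average of per-path payoffs, discounted 4 periods at R = 1.02.
Enumerate all 2^4 = 16 price paths (U = up ×1.05, D = down ×0.87); each path with k up-moves has probability p*^k·(1−p*)^(4−k).
DDDD: m=37.2383, payoff=24.4317, prob=0.000772
UDDD: m=44.9428, payoff=16.7272, prob=0.003858
DUDD: m=44.9428, payoff=16.7272, prob=0.003858
UUDD: m=54.2413, payoff=7.4287, prob=0.019290
DDUD: m=44.9428, payoff=16.7272, prob=0.003858
UDUD: m=54.2413, payoff=7.4287, prob=0.019290
DUUD: m=54.2413, payoff=7.4287, prob=0.019290
UUUD: m=65.4637, payoff=0.0000, prob=0.096451
DDDU: m=42.8027, payoff=18.8673, prob=0.003858
UDDU: m=51.6584, payoff=10.0116, prob=0.019290
DUDU: m=51.6584, payoff=10.0116, prob=0.019290
UUDU: m=62.3464, payoff=0.0000, prob=0.096451
DDUU: m=49.1985, payoff=12.4715, prob=0.019290
UDUU: m=59.3775, payoff=2.2925, prob=0.096451
DUUU: m=56.5500, payoff=5.1200, prob=0.096451
UUUU: m=68.2500, payoff=0.0000, prob=0.482253
Price = Σ prob·payoff / R^4 = 2.056909 / 1.082432 = 1.9003

price = 1.9003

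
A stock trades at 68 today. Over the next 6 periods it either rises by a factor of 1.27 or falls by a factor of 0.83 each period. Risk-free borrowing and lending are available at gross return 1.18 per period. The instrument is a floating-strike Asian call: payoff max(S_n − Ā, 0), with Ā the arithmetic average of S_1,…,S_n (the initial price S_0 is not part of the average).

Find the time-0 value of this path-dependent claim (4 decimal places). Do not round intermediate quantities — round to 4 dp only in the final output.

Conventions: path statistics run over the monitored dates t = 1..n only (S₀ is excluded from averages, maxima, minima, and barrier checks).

Under the martingale measure an up-move has probability p* = 0.7955; value the claim as the probability-weighted average of per-path payoffs, discounted 6 periods at R = 1.18.
Enumerate all 2^6 = 64 price paths (U = up ×1.27, D = down ×0.83); each path with k up-moves has probability p*^k·(1−p*)^(6−k).
DDDDDD: Ā=37.2426, payoff=0.0000, prob=0.000073
UDDDDD: Ā=56.9857, payoff=0.0000, prob=0.000285
DUDDDD: Ā=51.9990, payoff=0.0000, prob=0.000285
UUDDDD: Ā=79.5648, payoff=0.0000, prob=0.001108
DDUDDD: Ā=47.8601, payoff=0.0000, prob=0.000285
UDUDDD: Ā=73.2317, payoff=0.0000, prob=0.001108
DUUDDD: Ā=68.2451, payoff=0.0000, prob=0.001108
UUUDDD: Ā=104.4232, payoff=0.0000, prob=0.004307
DDDUDD: Ā=44.4248, payoff=0.0000, prob=0.000285
UDDUDD: Ā=67.9753, payoff=0.0000, prob=0.001108
DUDUDD: Ā=62.9886, payoff=0.0000, prob=0.001108
UUDUDD: Ā=96.3802, payoff=0.0000, prob=0.004307
DDUUDD: Ā=58.8497, payoff=0.0000, prob=0.001108
UDUUDD: Ā=90.0471, payoff=0.0000, prob=0.004307
DUUUDD: Ā=85.0605, payoff=0.0000, prob=0.004307
UUUUDD: Ā=130.1528, payoff=0.0000, prob=0.016751
DDDDUD: Ā=41.5735, payoff=0.0000, prob=0.000285
UDDDUD: Ā=63.6124, payoff=0.0000, prob=0.001108
DUDDUD: Ā=58.6258, payoff=0.0000, prob=0.001108
UUDDUD: Ā=89.7045, payoff=0.0000, prob=0.004307
DDUDUD: Ā=54.4868, payoff=0.0000, prob=0.001108
UDUDUD: Ā=83.3714, payoff=0.0000, prob=0.004307
DUUDUD: Ā=78.3848, payoff=1.2595, prob=0.004307
UUUDUD: Ā=119.9381, payoff=1.9271, prob=0.016751
DDDUUD: Ā=51.0515, payoff=0.9994, prob=0.001108
UDDUUD: Ā=78.1150, payoff=1.5292, prob=0.004307
DUDUUD: Ā=73.1283, payoff=6.5159, prob=0.004307
UUDUUD: Ā=111.8952, payoff=9.9701, prob=0.016751
DDUUUD: Ā=68.9894, payoff=10.6548, prob=0.004307
UDUUUD: Ā=105.5621, payoff=16.3032, prob=0.016751
DUUUUD: Ā=100.5754, payoff=21.2899, prob=0.016751
UUUUUD: Ā=153.8925, payoff=32.5760, prob=0.065143
DDDDDU: Ā=39.2069, payoff=0.0000, prob=0.000285
UDDDDU: Ā=59.9913, payoff=0.0000, prob=0.001108
DUDDDU: Ā=55.0046, payoff=0.0000, prob=0.001108
UUDDDU: Ā=84.1637, payoff=0.0000, prob=0.004307
DDUDDU: Ā=50.8657, payoff=1.1853, prob=0.001108
UDUDDU: Ā=77.8306, payoff=1.8136, prob=0.004307
DUUDDU: Ā=72.8440, payoff=6.8003, prob=0.004307
UUUDDU: Ā=111.4600, payoff=10.4052, prob=0.016751
DDDUDU: Ā=47.4304, payoff=4.6206, prob=0.001108
UDDUDU: Ā=72.5742, payoff=7.0701, prob=0.004307
DUDUDU: Ā=67.5875, payoff=12.0567, prob=0.004307
UUDUDU: Ā=103.4170, payoff=18.4482, prob=0.016751
DDUUDU: Ā=63.4486, payoff=16.1957, prob=0.004307
UDUUDU: Ā=97.0840, payoff=24.7813, prob=0.016751
DUUUDU: Ā=92.0973, payoff=29.7680, prob=0.016751
UUUUDU: Ā=140.9200, payoff=45.5486, prob=0.065143
DDDDUU: Ā=44.5791, payoff=7.4719, prob=0.001108
UDDDUU: Ā=68.2113, payoff=11.4329, prob=0.004307
DUDDUU: Ā=63.2247, payoff=16.4196, prob=0.004307
UUDDUU: Ā=96.7413, payoff=25.1239, prob=0.016751
DDUDUU: Ā=59.0857, payoff=20.5585, prob=0.004307
UDUDUU: Ā=90.4083, payoff=31.4570, prob=0.016751
DUUDUU: Ā=85.4216, payoff=36.4437, prob=0.016751
UUUDUU: Ā=130.7054, payoff=55.7632, prob=0.065143
DDDUUU: Ā=55.6504, payoff=23.9938, prob=0.004307
UDDUUU: Ā=85.1518, payoff=36.7134, prob=0.016751
DUDUUU: Ā=80.1652, payoff=41.7001, prob=0.016751
UUDUUU: Ā=122.6624, payoff=63.8062, prob=0.065143
DDUUUU: Ā=76.0262, payoff=45.8390, prob=0.016751
UDUUUU: Ā=116.3293, payoff=70.1393, prob=0.065143
DUUUUU: Ā=111.3426, payoff=75.1259, prob=0.065143
UUUUUU: Ā=170.3676, payoff=114.9517, prob=0.253333
Price = Σ prob·payoff / R^6 = 57.931050 / 2.699554 = 21.4595

price = 21.4595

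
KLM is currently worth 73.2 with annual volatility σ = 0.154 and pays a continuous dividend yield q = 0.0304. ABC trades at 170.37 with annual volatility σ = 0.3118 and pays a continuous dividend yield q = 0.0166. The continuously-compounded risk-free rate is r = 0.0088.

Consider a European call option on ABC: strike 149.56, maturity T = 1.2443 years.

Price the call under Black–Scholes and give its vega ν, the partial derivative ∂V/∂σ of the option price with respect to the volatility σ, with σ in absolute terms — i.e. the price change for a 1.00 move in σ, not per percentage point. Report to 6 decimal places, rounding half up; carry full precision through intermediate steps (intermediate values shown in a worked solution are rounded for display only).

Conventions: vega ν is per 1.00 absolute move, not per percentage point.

price = 32.487519
ν = 64.856310

σ√T = 0.3118·√1.2443 = 0.347807
d₁ = (ln(S/K) + (r−q+σ²/2)T) / (σ√T) = (ln(170.37/149.56) + (0.0088−0.0166+0.3118²/2)·1.2443) / 0.347807 = (0.130275 + 0.050779) / 0.347807 = 0.520559
d₂ = d₁ − σ√T = 0.520559 − 0.347807 = 0.172752
e^{−rT} = 0.989110
e^{−qT} = 0.979556
N(d₁) = 0.698663,  N(d₂) = 0.568577
Call price V = S·e^{−qT}·N(d₁) − K·e^{−rT}·N(d₂) = 116.597813 − 84.110294 = 32.487519
φ(d₁) = (1/√(2π))·e^{−d₁²/2} = 0.348391
ν = S·e^{−qT}·φ(d₁)·√T = 64.856310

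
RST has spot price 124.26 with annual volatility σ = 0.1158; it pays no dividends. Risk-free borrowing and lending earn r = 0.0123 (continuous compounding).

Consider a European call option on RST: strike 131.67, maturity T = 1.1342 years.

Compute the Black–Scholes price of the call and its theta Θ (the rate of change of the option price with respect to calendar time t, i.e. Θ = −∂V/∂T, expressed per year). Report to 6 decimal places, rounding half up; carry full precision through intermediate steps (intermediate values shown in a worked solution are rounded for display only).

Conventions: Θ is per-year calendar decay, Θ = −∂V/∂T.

σ√T = 0.1158·√1.1342 = 0.123326
d₁ = (ln(S/K) + (r+σ²/2)T) / (σ√T) = (ln(124.26/131.67) + (0.0123+0.1158²/2)·1.1342) / 0.123326 = (-0.057923 + 0.021555) / 0.123326 = -0.294889
d₂ = d₁ − σ√T = -0.294889 − 0.123326 = -0.418215
e^{−rT} = 0.986146
N(d₁) = 0.384039,  N(d₂) = 0.337895
Call price V = S·N(d₁) − K·e^{−rT}·N(d₂) = 47.720726 − 43.874280 = 3.846445
φ(d₁) = (1/√(2π))·e^{−d₁²/2} = 0.381968
Θ = −S·φ(d₁)·σ/(2√T) − r·K·e^{−rT}·N(d₂) = −2.580430 − 0.539654 = -3.120084

price = 3.846445
Θ = -3.120084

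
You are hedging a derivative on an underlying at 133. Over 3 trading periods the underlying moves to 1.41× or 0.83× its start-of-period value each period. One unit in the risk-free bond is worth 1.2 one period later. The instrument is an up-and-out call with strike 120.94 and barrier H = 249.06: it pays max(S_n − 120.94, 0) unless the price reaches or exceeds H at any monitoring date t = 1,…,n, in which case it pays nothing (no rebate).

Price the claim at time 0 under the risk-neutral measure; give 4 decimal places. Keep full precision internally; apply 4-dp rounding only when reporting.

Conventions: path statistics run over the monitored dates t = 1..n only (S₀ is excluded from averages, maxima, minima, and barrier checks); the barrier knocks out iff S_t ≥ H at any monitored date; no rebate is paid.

Set p* = 0.6379 (from d < R < u); the path-dependent value is the discounted p*-expectation over all price paths.
Enumerate all 2^3 = 8 price paths (U = up ×1.41, D = down ×0.83); each path with k up-moves has probability p*^k·(1−p*)^(3−k).
DDD: M=110.3900, payoff=0.0000, prob=0.047465
UDD: M=187.5300, payoff=8.2494, prob=0.083629
DUD: M=155.6499, payoff=8.2494, prob=0.083629
UUD: M=264.4173, payoff=0.0000, prob=0.147346
DDU: M=129.1894, payoff=8.2494, prob=0.083629
UDU: M=219.4664, payoff=98.5264, prob=0.147346
DUU: M=219.4664, payoff=98.5264, prob=0.147346
UUU: M=372.8284, payoff=0.0000, prob=0.259610
Price = Σ prob·payoff / R^3 = 31.104626 / 1.728000 = 18.0004

price = 18.0004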